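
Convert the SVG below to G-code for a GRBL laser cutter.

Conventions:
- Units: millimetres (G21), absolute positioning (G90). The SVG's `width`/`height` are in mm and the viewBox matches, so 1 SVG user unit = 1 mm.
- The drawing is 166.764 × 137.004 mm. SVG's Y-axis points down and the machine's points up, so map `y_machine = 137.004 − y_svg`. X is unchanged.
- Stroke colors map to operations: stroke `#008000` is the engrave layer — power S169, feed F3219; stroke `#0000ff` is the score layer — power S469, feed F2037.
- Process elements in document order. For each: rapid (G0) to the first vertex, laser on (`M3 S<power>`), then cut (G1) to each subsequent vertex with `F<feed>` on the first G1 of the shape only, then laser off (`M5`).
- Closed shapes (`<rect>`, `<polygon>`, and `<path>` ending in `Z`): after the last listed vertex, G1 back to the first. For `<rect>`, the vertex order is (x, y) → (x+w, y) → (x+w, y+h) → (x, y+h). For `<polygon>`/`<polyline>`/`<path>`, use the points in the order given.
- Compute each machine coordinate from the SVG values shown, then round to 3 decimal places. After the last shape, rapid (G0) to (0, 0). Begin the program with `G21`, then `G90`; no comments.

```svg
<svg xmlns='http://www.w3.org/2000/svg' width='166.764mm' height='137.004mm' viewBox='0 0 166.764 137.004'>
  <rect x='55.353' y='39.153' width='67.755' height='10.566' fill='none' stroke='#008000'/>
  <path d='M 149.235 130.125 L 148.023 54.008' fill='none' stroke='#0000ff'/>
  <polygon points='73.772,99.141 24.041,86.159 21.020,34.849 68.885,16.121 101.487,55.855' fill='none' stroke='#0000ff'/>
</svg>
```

G21
G90
G0 X55.353 Y97.851
M3 S169
G1 X123.108 Y97.851 F3219
G1 X123.108 Y87.285
G1 X55.353 Y87.285
G1 X55.353 Y97.851
M5
G0 X149.235 Y6.879
M3 S469
G1 X148.023 Y82.996 F2037
M5
G0 X73.772 Y37.863
M3 S469
G1 X24.041 Y50.845 F2037
G1 X21.020 Y102.155
G1 X68.885 Y120.883
G1 X101.487 Y81.149
G1 X73.772 Y37.863
M5
G0 X0.000 Y0.000

Since the viewBox matches the mm dimensions, user units are millimetres directly. The only transform is the Y-flip y_m = 137.004 − y_svg.

Shape 1 is a rectangle drawn with `<rect>`. Its stroke #008000 means engrave at S169, F3219. After flipping Y the toolpath is (55.353,97.851) → (123.108,97.851) → (123.108,87.285) → (55.353,87.285) → (55.353,97.851), returning to the start.

Shape 2 is a line segment drawn with `<path>`. Its stroke #0000ff means score at S469, F2037. After flipping Y the toolpath is (149.235,6.879) → (148.023,82.996).

Shape 3 is a regular polygon drawn with `<polygon>`. Its stroke #0000ff means score at S469, F2037. After flipping Y the toolpath is (73.772,37.863) → (24.041,50.845) → (21.020,102.155) → (68.885,120.883) → (101.487,81.149) → (73.772,37.863), returning to the start.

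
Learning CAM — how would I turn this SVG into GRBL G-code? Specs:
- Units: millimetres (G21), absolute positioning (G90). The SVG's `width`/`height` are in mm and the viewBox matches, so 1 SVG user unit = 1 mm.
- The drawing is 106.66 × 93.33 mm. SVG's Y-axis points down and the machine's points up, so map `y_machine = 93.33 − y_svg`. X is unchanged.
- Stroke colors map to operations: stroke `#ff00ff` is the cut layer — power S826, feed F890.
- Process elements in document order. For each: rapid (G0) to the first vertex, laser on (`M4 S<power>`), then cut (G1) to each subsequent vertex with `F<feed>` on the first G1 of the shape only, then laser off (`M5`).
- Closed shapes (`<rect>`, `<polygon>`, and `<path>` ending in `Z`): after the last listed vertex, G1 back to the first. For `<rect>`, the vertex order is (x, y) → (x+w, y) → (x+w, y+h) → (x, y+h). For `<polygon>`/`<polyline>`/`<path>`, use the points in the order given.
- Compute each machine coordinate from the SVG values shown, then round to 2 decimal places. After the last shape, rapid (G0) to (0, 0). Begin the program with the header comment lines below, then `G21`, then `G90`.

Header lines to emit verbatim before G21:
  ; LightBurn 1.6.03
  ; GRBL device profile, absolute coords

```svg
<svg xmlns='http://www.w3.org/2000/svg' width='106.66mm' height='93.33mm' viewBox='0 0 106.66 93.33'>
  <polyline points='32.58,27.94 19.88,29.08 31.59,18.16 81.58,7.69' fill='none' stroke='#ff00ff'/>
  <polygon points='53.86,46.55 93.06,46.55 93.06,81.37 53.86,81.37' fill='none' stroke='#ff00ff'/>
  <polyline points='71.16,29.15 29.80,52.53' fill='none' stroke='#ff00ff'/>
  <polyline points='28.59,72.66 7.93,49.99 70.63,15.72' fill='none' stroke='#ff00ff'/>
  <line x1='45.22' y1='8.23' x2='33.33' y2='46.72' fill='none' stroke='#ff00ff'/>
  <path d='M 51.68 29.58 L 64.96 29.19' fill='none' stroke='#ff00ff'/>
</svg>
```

; LightBurn 1.6.03
; GRBL device profile, absolute coords
G21
G90
G0 X32.58 Y65.39
M4 S826
G1 X19.88 Y64.25 F890
G1 X31.59 Y75.17
G1 X81.58 Y85.64
M5
G0 X53.86 Y46.78
M4 S826
G1 X93.06 Y46.78 F890
G1 X93.06 Y11.96
G1 X53.86 Y11.96
G1 X53.86 Y46.78
M5
G0 X71.16 Y64.18
M4 S826
G1 X29.80 Y40.80 F890
M5
G0 X28.59 Y20.67
M4 S826
G1 X7.93 Y43.34 F890
G1 X70.63 Y77.61
M5
G0 X45.22 Y85.10
M4 S826
G1 X33.33 Y46.61 F890
M5
G0 X51.68 Y63.75
M4 S826
G1 X64.96 Y64.14 F890
M5
G0 X0.00 Y0.00

viewBox `0 0 106.66 93.33` with mm width/height → 1 unit = 1 mm. Flip: y_m = 93.33 − y_svg.

**Shape 1** — `<polyline>` open polyline, stroke `#ff00ff` → cut (S826, F890). Machine vertices: (32.58,65.39) → (19.88,64.25) → (31.59,75.17) → (81.58,85.64). Open path.

**Shape 2** — `<polygon>` rectangle, stroke `#ff00ff` → cut (S826, F890). Machine vertices: (53.86,46.78) → (93.06,46.78) → (93.06,11.96) → (53.86,11.96) → (53.86,46.78). Closed: final G1 returns to the first vertex.

**Shape 3** — `<polyline>` line segment, stroke `#ff00ff` → cut (S826, F890). Machine vertices: (71.16,64.18) → (29.80,40.80). Open path.

**Shape 4** — `<polyline>` open polyline, stroke `#ff00ff` → cut (S826, F890). Machine vertices: (28.59,20.67) → (7.93,43.34) → (70.63,77.61). Open path.

**Shape 5** — `<line>` line segment, stroke `#ff00ff` → cut (S826, F890). Machine vertices: (45.22,85.10) → (33.33,46.61). Open path.

**Shape 6** — `<path>` line segment, stroke `#ff00ff` → cut (S826, F890). Machine vertices: (51.68,63.75) → (64.96,64.14). Open path.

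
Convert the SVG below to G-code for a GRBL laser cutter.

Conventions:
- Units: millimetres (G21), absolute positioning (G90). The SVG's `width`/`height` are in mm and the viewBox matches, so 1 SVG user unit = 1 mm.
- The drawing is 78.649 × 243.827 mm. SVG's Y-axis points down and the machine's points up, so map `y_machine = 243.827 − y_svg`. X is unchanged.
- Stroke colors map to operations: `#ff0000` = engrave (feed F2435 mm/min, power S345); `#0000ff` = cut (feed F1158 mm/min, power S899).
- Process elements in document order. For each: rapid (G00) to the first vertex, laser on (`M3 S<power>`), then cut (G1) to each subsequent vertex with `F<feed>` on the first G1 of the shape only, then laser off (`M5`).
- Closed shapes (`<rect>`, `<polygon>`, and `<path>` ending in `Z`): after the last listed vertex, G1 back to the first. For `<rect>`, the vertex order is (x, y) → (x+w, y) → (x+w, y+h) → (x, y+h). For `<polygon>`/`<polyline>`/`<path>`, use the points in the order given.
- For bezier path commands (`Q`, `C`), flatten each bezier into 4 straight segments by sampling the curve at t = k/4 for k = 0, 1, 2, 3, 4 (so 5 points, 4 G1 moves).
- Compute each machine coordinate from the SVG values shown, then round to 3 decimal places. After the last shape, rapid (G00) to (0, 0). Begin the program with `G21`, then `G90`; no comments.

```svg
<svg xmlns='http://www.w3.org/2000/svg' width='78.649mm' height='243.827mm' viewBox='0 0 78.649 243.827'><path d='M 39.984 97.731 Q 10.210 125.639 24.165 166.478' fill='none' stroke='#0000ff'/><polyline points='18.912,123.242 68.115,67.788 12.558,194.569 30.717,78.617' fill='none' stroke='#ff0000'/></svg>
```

1 u = 1 mm; y_m = 243.827 − y.

[1] `<path>` quadratic bezier, #0000ff→cut S899 F1158: (39.984,146.096) → (27.830,131.334) → (21.142,114.955) → (19.921,96.960) → (24.165,77.349)

[2] `<polyline>` open polyline, #ff0000→engrave S345 F2435: (18.912,120.585) → (68.115,176.039) → (12.558,49.258) → (30.717,165.210)

G21
G90
G00 X39.984 Y146.096
M3 S899
G1 X27.830 Y131.334 F1158
G1 X21.142 Y114.955
G1 X19.921 Y96.960
G1 X24.165 Y77.349
M5
G00 X18.912 Y120.585
M3 S345
G1 X68.115 Y176.039 F2435
G1 X12.558 Y49.258
G1 X30.717 Y165.210
M5
G00 X0.000 Y0.000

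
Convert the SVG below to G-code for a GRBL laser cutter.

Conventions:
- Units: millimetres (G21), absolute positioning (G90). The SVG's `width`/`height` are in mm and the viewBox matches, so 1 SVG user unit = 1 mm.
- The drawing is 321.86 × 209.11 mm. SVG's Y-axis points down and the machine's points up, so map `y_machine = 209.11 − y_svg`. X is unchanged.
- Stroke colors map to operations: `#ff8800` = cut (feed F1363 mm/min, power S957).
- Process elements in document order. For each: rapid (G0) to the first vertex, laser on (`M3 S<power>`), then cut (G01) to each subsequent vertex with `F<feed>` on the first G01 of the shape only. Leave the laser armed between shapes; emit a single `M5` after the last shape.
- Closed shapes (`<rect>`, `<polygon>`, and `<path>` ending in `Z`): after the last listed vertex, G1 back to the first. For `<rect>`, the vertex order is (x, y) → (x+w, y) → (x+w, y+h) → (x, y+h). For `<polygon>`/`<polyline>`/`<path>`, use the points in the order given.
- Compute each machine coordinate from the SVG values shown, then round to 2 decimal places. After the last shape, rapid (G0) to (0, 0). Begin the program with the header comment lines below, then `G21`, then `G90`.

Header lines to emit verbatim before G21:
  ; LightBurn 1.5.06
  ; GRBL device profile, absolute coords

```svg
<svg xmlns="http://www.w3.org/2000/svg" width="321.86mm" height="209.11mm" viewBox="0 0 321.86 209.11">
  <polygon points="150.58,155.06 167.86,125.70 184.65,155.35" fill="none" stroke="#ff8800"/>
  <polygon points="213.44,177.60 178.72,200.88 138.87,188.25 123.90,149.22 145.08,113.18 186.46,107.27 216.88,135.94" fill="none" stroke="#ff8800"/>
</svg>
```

1 u = 1 mm; y_m = 209.11 − y.

[1] `<polygon>` regular polygon, #ff8800→cut S957 F1363: (150.58,54.05) → (167.86,83.41) → (184.65,53.76) → (150.58,54.05) (closed)

[2] `<polygon>` regular polygon, #ff8800→cut S957 F1363: (213.44,31.51) → (178.72,8.23) → (138.87,20.86) → (123.90,59.89) → (145.08,95.93) → (186.46,101.84) → (216.88,73.17) → (213.44,31.51) (closed)

; LightBurn 1.5.06
; GRBL device profile, absolute coords
G21
G90
G0 X150.58 Y54.05
M3 S957
G01 X167.86 Y83.41 F1363
G01 X184.65 Y53.76
G01 X150.58 Y54.05
G0 X213.44 Y31.51
M3 S957
G01 X178.72 Y8.23 F1363
G01 X138.87 Y20.86
G01 X123.90 Y59.89
G01 X145.08 Y95.93
G01 X186.46 Y101.84
G01 X216.88 Y73.17
G01 X213.44 Y31.51
M5
G0 X0.00 Y0.00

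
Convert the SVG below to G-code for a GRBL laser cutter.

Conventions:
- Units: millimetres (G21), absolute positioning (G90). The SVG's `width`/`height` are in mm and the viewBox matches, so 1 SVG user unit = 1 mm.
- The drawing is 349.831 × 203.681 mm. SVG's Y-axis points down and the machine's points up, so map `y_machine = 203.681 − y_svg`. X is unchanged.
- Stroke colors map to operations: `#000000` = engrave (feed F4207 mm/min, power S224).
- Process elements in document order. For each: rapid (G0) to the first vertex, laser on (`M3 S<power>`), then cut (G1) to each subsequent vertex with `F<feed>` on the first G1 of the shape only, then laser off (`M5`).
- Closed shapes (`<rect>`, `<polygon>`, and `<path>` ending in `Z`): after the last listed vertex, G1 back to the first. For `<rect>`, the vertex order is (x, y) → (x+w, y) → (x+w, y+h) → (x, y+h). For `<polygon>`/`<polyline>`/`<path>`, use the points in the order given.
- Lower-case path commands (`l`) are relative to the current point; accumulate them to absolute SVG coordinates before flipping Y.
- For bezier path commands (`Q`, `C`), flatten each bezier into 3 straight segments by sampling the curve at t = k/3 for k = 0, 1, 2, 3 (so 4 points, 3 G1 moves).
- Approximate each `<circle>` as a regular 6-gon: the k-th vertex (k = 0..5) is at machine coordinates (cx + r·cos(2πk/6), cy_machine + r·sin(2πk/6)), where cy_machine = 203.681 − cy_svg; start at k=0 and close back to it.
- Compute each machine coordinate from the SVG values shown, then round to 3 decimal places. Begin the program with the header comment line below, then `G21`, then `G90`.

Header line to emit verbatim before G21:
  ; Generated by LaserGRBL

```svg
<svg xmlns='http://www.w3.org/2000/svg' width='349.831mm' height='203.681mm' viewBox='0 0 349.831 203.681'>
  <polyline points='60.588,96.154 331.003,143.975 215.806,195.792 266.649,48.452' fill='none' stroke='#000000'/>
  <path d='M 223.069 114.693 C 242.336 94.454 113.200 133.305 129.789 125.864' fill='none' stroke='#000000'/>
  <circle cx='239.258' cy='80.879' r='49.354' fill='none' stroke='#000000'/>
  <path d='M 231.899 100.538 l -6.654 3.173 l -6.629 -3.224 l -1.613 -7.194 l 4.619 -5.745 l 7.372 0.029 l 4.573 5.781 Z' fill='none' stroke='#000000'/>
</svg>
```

; Generated by LaserGRBL
G21
G90
G0 X60.588 Y107.527
M3 S224
G1 X331.003 Y59.706 F4207
G1 X215.806 Y7.889
G1 X266.649 Y155.229
M5
G0 X223.069 Y88.988
M3 S224
G1 X203.762 Y93.433 F4207
G1 X150.881 Y81.904
G1 X129.789 Y77.817
M5
G0 X288.612 Y122.802
M3 S224
G1 X263.935 Y165.544 F4207
G1 X214.581 Y165.544
G1 X189.904 Y122.802
G1 X214.581 Y80.060
G1 X263.935 Y80.060
G1 X288.612 Y122.802
M5
G0 X231.899 Y103.143
M3 S224
G1 X225.245 Y99.970 F4207
G1 X218.616 Y103.194
G1 X217.003 Y110.388
G1 X221.622 Y116.133
G1 X228.994 Y116.104
G1 X233.567 Y110.323
G1 X231.899 Y103.143
M5

Since the viewBox matches the mm dimensions, user units are millimetres directly. The only transform is the Y-flip y_m = 203.681 − y_svg.

Shape 1 is a open polyline drawn with `<polyline>`. Its stroke #000000 means engrave at S224, F4207. After flipping Y the toolpath is (60.588,107.527) → (331.003,59.706) → (215.806,7.889) → (266.649,155.229).

Shape 2 is a cubic bezier drawn with `<path>`. Its stroke #000000 means engrave at S224, F4207. After flipping Y the toolpath is (223.069,88.988) → (203.762,93.433) → (150.881,81.904) → (129.789,77.817).

Shape 3 is a circle drawn with `<circle>`. Its stroke #000000 means engrave at S224, F4207. After flipping Y the toolpath is (288.612,122.802) → (263.935,165.544) → (214.581,165.544) → (189.904,122.802) → (214.581,80.060) → (263.935,80.060) → (288.612,122.802), returning to the start.

Shape 4 is a regular polygon drawn with `<path>`. Its stroke #000000 means engrave at S224, F4207. After flipping Y the toolpath is (231.899,103.143) → (225.245,99.970) → (218.616,103.194) → (217.003,110.388) → (221.622,116.133) → (228.994,116.104) → (233.567,110.323) → (231.899,103.143), returning to the start.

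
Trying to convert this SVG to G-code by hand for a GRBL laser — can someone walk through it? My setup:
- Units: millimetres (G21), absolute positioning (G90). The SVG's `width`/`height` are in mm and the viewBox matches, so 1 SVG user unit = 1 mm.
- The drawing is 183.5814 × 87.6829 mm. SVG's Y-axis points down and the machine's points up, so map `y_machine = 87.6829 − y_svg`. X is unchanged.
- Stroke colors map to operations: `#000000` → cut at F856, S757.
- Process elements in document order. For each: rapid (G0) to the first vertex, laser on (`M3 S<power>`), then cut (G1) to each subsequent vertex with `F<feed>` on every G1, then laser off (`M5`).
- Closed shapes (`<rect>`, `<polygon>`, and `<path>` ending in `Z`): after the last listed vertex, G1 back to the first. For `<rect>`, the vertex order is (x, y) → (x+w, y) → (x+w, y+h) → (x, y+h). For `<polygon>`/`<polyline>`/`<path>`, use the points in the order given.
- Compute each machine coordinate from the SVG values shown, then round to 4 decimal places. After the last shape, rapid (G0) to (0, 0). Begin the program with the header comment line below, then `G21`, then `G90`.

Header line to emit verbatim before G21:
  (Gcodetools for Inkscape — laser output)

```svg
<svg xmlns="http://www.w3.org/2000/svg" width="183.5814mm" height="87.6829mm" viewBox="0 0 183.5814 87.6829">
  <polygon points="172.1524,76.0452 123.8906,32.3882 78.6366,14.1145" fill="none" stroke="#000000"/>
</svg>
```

Since the viewBox matches the mm dimensions, user units are millimetres directly. The only transform is the Y-flip y_m = 87.6829 − y_svg.

Shape 1 is a closed polygon drawn with `<polygon>`. Its stroke #000000 means cut at S757, F856. After flipping Y the toolpath is (172.1524,11.6377) → (123.8906,55.2947) → (78.6366,73.5684) → (172.1524,11.6377), returning to the start.

(Gcodetools for Inkscape — laser output)
G21
G90
G0 X172.1524 Y11.6377
M3 S757
G1 X123.8906 Y55.2947 F856
G1 X78.6366 Y73.5684 F856
G1 X172.1524 Y11.6377 F856
M5
G0 X0.0000 Y0.0000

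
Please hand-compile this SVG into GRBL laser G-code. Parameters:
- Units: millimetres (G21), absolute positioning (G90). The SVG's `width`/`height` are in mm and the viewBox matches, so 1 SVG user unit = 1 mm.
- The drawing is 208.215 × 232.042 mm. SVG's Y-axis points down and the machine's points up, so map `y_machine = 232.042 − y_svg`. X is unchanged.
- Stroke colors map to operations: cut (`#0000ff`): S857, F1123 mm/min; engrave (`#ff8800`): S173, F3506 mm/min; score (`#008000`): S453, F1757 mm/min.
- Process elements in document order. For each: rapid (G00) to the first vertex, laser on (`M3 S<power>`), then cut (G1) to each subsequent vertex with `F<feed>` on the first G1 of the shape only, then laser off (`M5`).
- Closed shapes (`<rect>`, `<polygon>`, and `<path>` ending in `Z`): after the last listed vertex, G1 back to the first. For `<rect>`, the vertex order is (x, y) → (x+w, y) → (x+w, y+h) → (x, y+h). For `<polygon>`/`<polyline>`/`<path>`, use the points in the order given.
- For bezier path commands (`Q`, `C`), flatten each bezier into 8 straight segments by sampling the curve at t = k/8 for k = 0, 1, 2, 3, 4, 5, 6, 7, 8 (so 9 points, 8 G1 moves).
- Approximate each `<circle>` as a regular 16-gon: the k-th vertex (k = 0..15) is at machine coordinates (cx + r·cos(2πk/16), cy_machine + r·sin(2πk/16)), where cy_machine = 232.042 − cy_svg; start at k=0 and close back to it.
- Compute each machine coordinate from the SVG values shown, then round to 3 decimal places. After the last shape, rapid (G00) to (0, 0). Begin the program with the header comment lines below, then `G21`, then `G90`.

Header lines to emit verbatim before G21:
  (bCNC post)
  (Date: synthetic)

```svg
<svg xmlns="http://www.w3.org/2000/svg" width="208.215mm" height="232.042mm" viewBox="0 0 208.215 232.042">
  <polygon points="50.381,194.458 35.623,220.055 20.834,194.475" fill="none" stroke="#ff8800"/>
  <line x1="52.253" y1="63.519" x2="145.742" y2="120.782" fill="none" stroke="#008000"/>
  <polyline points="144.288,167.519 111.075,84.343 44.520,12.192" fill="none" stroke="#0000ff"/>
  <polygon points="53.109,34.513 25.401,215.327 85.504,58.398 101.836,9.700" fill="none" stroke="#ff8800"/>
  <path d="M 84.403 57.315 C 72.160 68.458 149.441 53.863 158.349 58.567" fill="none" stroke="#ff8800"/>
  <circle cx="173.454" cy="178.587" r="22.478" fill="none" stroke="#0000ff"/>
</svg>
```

1 u = 1 mm; y_m = 232.042 − y.

[1] `<polygon>` regular polygon, #ff8800→engrave S173 F3506: (50.381,37.584) → (35.623,11.987) → (20.834,37.567) → (50.381,37.584) (closed)

[2] `<line>` line segment, #008000→score S453 F1757: (52.253,168.523) → (145.742,111.260)

[3] `<polyline>` open polyline, #0000ff→cut S857 F1123: (144.288,64.523) → (111.075,147.699) → (44.520,219.850)

[4] `<polygon>` closed polygon, #ff8800→engrave S173 F3506: (53.109,197.529) → (25.401,16.715) → (85.504,173.644) → (101.836,222.342) → (53.109,197.529) (closed)

[5] `<path>` cubic bezier, #ff8800→engrave S173 F3506: (84.403,174.727) → (83.700,171.667) → (89.539,170.492) → (100.071,170.674) → (113.444,171.686) → (127.809,173.000) → (141.315,174.088) → (152.112,174.422) → (158.349,173.475)

[6] `<circle>` circle, #0000ff→cut S857 F1123: (195.932,53.455) → (194.221,62.057) → (189.348,69.349) → (182.056,74.222) → (173.454,75.933) → (164.852,74.222) → (157.560,69.349) → (152.687,62.057) → (150.976,53.455) → (152.687,44.853) → (157.560,37.561) → (164.852,32.688) → (173.454,30.977) → (182.056,32.688) → (189.348,37.561) → (194.221,44.853) → (195.932,53.455) (closed)

(bCNC post)
(Date: synthetic)
G21
G90
G00 X50.381 Y37.584
M3 S173
G1 X35.623 Y11.987 F3506
G1 X20.834 Y37.567
G1 X50.381 Y37.584
M5
G00 X52.253 Y168.523
M3 S453
G1 X145.742 Y111.260 F1757
M5
G00 X144.288 Y64.523
M3 S857
G1 X111.075 Y147.699 F1123
G1 X44.520 Y219.850
M5
G00 X53.109 Y197.529
M3 S173
G1 X25.401 Y16.715 F3506
G1 X85.504 Y173.644
G1 X101.836 Y222.342
G1 X53.109 Y197.529
M5
G00 X84.403 Y174.727
M3 S173
G1 X83.700 Y171.667 F3506
G1 X89.539 Y170.492
G1 X100.071 Y170.674
G1 X113.444 Y171.686
G1 X127.809 Y173.000
G1 X141.315 Y174.088
G1 X152.112 Y174.422
G1 X158.349 Y173.475
M5
G00 X195.932 Y53.455
M3 S857
G1 X194.221 Y62.057 F1123
G1 X189.348 Y69.349
G1 X182.056 Y74.222
G1 X173.454 Y75.933
G1 X164.852 Y74.222
G1 X157.560 Y69.349
G1 X152.687 Y62.057
G1 X150.976 Y53.455
G1 X152.687 Y44.853
G1 X157.560 Y37.561
G1 X164.852 Y32.688
G1 X173.454 Y30.977
G1 X182.056 Y32.688
G1 X189.348 Y37.561
G1 X194.221 Y44.853
G1 X195.932 Y53.455
M5
G00 X0.000 Y0.000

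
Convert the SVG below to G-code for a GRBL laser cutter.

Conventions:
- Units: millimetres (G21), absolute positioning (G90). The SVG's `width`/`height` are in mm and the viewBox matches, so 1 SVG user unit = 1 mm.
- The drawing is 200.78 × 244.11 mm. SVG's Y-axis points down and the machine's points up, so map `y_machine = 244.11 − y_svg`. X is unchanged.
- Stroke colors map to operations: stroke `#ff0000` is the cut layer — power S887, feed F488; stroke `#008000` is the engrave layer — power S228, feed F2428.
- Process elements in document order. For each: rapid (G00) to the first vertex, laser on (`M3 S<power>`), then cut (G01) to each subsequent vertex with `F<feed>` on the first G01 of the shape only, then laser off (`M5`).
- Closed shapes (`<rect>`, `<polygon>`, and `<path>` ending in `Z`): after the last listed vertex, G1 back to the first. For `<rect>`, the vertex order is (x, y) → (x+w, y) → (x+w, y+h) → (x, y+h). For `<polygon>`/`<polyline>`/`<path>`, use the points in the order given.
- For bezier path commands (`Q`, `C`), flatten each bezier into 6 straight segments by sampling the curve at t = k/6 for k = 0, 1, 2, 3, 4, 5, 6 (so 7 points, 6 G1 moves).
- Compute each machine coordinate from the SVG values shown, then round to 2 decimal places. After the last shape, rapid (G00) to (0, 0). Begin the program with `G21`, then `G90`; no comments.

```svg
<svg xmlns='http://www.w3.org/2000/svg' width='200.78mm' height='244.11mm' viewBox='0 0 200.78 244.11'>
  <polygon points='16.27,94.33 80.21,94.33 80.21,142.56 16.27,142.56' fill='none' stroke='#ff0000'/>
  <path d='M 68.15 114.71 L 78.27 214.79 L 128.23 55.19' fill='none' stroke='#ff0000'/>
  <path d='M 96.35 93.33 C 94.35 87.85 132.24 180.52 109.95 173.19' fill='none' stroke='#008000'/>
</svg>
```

G21
G90
G00 X16.27 Y149.78
M3 S887
G01 X80.21 Y149.78 F488
G01 X80.21 Y101.55
G01 X16.27 Y101.55
G01 X16.27 Y149.78
M5
G00 X68.15 Y129.40
M3 S887
G01 X78.27 Y29.32 F488
G01 X128.23 Y188.92
M5
G00 X96.35 Y150.78
M3 S228
G01 X98.21 Y146.26 F2428
G01 X103.94 Y130.88
G01 X110.76 Y110.16
G01 X115.89 Y89.58
G01 X116.54 Y74.67
G01 X109.95 Y70.92
M5
G00 X0.00 Y0.00

Since the viewBox matches the mm dimensions, user units are millimetres directly. The only transform is the Y-flip y_m = 244.11 − y_svg.

Shape 1 is a rectangle drawn with `<polygon>`. Its stroke #ff0000 means cut at S887, F488. After flipping Y the toolpath is (16.27,149.78) → (80.21,149.78) → (80.21,101.55) → (16.27,101.55) → (16.27,149.78), returning to the start.

Shape 2 is a open polyline drawn with `<path>`. Its stroke #ff0000 means cut at S887, F488. After flipping Y the toolpath is (68.15,129.40) → (78.27,29.32) → (128.23,188.92).

Shape 3 is a cubic bezier drawn with `<path>`. Its stroke #008000 means engrave at S228, F2428. After flipping Y the toolpath is (96.35,150.78) → (98.21,146.26) → (103.94,130.88) → (110.76,110.16) → (115.89,89.58) → (116.54,74.67) → (109.95,70.92).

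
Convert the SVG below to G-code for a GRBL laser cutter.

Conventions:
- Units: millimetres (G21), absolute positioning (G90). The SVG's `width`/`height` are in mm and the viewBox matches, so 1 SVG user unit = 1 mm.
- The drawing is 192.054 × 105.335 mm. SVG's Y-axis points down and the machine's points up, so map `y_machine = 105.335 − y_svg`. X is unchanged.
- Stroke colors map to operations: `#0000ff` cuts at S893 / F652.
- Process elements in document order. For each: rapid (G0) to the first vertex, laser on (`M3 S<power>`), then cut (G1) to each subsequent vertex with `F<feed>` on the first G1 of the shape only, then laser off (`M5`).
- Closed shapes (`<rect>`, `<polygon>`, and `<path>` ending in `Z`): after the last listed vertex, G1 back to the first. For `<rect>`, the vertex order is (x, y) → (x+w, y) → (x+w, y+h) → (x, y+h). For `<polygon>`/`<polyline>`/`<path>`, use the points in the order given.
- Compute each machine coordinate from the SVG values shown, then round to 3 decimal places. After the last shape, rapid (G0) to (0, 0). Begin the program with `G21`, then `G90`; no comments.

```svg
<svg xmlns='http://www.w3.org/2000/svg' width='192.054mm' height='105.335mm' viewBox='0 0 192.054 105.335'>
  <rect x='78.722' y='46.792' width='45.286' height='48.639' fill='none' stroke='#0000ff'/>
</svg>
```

Since the viewBox matches the mm dimensions, user units are millimetres directly. The only transform is the Y-flip y_m = 105.335 − y_svg.

Shape 1 is a rectangle drawn with `<rect>`. Its stroke #0000ff means cut at S893, F652. After flipping Y the toolpath is (78.722,58.543) → (124.008,58.543) → (124.008,9.904) → (78.722,9.904) → (78.722,58.543), returning to the start.

G21
G90
G0 X78.722 Y58.543
M3 S893
G1 X124.008 Y58.543 F652
G1 X124.008 Y9.904
G1 X78.722 Y9.904
G1 X78.722 Y58.543
M5
G0 X0.000 Y0.000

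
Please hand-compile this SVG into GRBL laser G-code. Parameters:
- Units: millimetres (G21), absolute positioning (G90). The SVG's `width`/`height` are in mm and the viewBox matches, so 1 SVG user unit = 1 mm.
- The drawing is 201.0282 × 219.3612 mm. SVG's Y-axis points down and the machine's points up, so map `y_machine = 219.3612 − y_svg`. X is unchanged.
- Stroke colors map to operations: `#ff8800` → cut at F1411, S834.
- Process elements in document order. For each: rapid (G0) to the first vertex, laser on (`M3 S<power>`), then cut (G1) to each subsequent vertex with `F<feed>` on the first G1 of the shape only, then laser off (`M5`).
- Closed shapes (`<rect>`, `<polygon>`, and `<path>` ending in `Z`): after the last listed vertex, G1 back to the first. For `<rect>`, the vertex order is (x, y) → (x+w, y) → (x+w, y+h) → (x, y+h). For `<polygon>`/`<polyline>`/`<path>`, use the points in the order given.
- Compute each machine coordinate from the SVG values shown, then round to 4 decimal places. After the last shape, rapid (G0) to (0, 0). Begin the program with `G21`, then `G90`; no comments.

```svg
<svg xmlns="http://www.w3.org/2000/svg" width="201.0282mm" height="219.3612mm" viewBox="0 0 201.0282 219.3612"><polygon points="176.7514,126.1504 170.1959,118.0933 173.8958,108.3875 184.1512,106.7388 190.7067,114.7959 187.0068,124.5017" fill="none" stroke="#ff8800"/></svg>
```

1 u = 1 mm; y_m = 219.3612 − y.

[1] `<polygon>` regular polygon, #ff8800→cut S834 F1411: (176.7514,93.2108) → (170.1959,101.2679) → (173.8958,110.9737) → (184.1512,112.6224) → (190.7067,104.5653) → (187.0068,94.8595) → (176.7514,93.2108) (closed)

G21
G90
G0 X176.7514 Y93.2108
M3 S834
G1 X170.1959 Y101.2679 F1411
G1 X173.8958 Y110.9737
G1 X184.1512 Y112.6224
G1 X190.7067 Y104.5653
G1 X187.0068 Y94.8595
G1 X176.7514 Y93.2108
M5
G0 X0.0000 Y0.0000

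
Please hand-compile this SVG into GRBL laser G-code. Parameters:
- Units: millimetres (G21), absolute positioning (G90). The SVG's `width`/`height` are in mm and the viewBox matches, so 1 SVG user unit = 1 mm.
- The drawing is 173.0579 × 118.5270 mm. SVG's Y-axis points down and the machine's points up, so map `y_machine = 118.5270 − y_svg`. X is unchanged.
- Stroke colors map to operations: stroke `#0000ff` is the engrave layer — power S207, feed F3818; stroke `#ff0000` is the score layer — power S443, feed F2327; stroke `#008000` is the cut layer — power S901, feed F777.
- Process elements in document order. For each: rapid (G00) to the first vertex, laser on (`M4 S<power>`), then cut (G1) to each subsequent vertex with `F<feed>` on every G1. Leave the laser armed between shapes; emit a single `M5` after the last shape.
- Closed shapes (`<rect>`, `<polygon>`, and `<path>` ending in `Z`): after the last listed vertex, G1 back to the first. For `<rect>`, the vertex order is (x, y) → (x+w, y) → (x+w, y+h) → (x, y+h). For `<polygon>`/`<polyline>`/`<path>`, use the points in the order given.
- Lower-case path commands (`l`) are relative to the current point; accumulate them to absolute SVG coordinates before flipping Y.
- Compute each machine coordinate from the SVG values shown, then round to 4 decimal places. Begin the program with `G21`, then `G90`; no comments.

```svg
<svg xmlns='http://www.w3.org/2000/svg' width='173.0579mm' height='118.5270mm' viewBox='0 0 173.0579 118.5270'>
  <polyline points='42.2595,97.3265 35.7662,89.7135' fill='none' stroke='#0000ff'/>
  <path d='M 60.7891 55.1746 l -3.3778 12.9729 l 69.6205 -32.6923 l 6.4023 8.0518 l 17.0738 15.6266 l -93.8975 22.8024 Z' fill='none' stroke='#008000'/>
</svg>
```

G21
G90
G00 X42.2595 Y21.2005
M4 S207
G1 X35.7662 Y28.8135 F3818
G00 X60.7891 Y63.3524
M4 S901
G1 X57.4113 Y50.3795 F777
G1 X127.0318 Y83.0718 F777
G1 X133.4341 Y75.0200 F777
G1 X150.5079 Y59.3934 F777
G1 X56.6104 Y36.5910 F777
G1 X60.7891 Y63.3524 F777
M5

1 u = 1 mm; y_m = 118.5270 − y.

[1] `<polyline>` line segment, #0000ff→engrave S207 F3818: (42.2595,21.2005) → (35.7662,28.8135)

[2] `<path>` closed polygon, #008000→cut S901 F777: (60.7891,63.3524) → (57.4113,50.3795) → (127.0318,83.0718) → (133.4341,75.0200) → (150.5079,59.3934) → (56.6104,36.5910) → (60.7891,63.3524) (closed)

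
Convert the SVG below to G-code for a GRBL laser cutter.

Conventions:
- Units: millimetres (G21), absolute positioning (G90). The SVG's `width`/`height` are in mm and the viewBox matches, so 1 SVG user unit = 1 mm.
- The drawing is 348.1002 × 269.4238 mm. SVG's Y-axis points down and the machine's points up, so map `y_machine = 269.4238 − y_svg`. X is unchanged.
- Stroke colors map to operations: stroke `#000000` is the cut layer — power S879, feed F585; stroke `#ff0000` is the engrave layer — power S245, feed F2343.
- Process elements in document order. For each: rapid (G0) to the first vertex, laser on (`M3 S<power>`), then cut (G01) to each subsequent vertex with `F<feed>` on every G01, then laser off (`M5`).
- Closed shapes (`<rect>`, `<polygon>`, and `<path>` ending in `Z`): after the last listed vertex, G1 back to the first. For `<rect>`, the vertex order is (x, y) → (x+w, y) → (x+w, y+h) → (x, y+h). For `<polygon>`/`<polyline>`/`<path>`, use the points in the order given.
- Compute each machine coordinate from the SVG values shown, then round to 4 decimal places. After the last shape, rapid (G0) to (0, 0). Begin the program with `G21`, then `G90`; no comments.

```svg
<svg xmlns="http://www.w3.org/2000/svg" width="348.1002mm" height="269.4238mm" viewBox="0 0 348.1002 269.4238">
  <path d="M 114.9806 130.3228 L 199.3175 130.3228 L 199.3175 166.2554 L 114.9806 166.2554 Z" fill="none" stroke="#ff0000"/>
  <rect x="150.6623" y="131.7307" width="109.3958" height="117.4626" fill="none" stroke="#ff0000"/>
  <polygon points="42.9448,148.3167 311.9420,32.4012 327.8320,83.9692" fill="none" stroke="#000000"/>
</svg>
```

1 u = 1 mm; y_m = 269.4238 − y.

[1] `<path>` rectangle, #ff0000→engrave S245 F2343: (114.9806,139.1010) → (199.3175,139.1010) → (199.3175,103.1684) → (114.9806,103.1684) → (114.9806,139.1010) (closed)

[2] `<rect>` rectangle, #ff0000→engrave S245 F2343: (150.6623,137.6931) → (260.0581,137.6931) → (260.0581,20.2305) → (150.6623,20.2305) → (150.6623,137.6931) (closed)

[3] `<polygon>` closed polygon, #000000→cut S879 F585: (42.9448,121.1071) → (311.9420,237.0226) → (327.8320,185.4546) → (42.9448,121.1071) (closed)

G21
G90
G0 X114.9806 Y139.1010
M3 S245
G01 X199.3175 Y139.1010 F2343
G01 X199.3175 Y103.1684 F2343
G01 X114.9806 Y103.1684 F2343
G01 X114.9806 Y139.1010 F2343
M5
G0 X150.6623 Y137.6931
M3 S245
G01 X260.0581 Y137.6931 F2343
G01 X260.0581 Y20.2305 F2343
G01 X150.6623 Y20.2305 F2343
G01 X150.6623 Y137.6931 F2343
M5
G0 X42.9448 Y121.1071
M3 S879
G01 X311.9420 Y237.0226 F585
G01 X327.8320 Y185.4546 F585
G01 X42.9448 Y121.1071 F585
M5
G0 X0.0000 Y0.0000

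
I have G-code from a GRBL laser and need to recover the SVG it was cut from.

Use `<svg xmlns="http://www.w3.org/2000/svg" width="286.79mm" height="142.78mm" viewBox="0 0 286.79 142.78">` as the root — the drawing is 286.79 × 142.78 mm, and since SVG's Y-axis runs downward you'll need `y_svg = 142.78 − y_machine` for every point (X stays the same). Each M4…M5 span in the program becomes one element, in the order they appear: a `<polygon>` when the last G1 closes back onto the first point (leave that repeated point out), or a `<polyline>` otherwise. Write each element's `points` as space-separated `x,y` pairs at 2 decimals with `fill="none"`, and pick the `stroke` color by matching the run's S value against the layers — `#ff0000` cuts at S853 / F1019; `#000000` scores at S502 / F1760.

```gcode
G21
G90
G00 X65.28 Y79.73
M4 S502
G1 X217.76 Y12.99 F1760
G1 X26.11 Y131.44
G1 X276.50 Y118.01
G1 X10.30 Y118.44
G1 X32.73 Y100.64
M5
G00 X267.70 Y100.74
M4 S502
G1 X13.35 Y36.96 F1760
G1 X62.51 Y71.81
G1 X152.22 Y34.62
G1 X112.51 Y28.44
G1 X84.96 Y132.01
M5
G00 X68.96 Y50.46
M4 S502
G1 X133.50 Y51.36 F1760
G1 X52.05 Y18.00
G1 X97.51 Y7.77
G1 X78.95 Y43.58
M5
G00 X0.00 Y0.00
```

<svg xmlns="http://www.w3.org/2000/svg" width="286.79mm" height="142.78mm" viewBox="0 0 286.79 142.78">
  <polyline points="65.28,63.05 217.76,129.79 26.11,11.34 276.50,24.77 10.30,24.34 32.73,42.14" fill="none" stroke="#000000"/>
  <polyline points="267.70,42.04 13.35,105.82 62.51,70.97 152.22,108.16 112.51,114.34 84.96,10.77" fill="none" stroke="#000000"/>
  <polyline points="68.96,92.32 133.50,91.42 52.05,124.78 97.51,135.01 78.95,99.20" fill="none" stroke="#000000"/>
</svg>

Each laser-on run becomes one SVG element. Flip Y back into SVG space with y_svg = 142.78 − y_machine. Every run uses S502, so all elements get stroke `#000000` (score).

Run 1: The run is open, so emit a `<polyline>` with points (Y-flipped): 65.28,63.05 217.76,129.79 26.11,11.34 276.50,24.77 10.30,24.34 32.73,42.14.

Run 2: The run is open, so emit a `<polyline>` with points (Y-flipped): 267.70,42.04 13.35,105.82 62.51,70.97 152.22,108.16 112.51,114.34 84.96,10.77.

Run 3: The run is open, so emit a `<polyline>` with points (Y-flipped): 68.96,92.32 133.50,91.42 52.05,124.78 97.51,135.01 78.95,99.20.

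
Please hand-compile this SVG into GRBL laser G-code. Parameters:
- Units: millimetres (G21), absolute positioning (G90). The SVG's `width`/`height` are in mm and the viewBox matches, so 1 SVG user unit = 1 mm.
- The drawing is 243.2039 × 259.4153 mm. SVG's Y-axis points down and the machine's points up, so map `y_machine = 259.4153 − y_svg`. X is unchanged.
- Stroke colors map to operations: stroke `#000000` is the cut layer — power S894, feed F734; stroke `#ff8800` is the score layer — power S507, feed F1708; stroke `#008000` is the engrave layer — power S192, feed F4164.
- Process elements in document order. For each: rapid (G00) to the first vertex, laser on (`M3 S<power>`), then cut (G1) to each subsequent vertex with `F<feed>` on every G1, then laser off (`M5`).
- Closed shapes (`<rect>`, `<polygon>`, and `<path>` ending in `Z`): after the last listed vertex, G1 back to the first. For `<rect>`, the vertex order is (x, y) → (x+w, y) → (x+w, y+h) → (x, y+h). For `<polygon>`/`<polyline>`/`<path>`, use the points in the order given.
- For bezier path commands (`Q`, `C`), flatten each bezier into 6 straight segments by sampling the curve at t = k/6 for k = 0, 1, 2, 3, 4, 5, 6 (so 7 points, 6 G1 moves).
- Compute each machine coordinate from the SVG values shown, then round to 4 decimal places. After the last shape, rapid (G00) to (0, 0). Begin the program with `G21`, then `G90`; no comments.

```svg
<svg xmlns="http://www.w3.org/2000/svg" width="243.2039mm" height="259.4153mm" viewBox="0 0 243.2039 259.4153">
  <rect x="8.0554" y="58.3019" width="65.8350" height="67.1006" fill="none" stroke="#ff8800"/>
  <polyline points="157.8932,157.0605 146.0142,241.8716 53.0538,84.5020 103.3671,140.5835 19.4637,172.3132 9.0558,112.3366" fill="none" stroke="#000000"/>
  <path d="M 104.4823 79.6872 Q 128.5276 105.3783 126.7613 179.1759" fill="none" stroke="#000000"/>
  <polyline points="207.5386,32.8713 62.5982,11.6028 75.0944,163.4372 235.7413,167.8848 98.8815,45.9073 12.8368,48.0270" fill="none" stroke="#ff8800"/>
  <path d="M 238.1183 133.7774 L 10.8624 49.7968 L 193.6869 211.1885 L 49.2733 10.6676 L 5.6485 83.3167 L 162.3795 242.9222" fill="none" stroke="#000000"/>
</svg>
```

G21
G90
G00 X8.0554 Y201.1134
M3 S507
G1 X73.8904 Y201.1134 F1708
G1 X73.8904 Y134.0128 F1708
G1 X8.0554 Y134.0128 F1708
G1 X8.0554 Y201.1134 F1708
M5
G00 X157.8932 Y102.3548
M3 S894
G1 X146.0142 Y17.5437 F734
G1 X53.0538 Y174.9133 F734
G1 X103.3671 Y118.8318 F734
G1 X19.4637 Y87.1021 F734
G1 X9.0558 Y147.0787 F734
M5
G00 X104.4823 Y179.7281
M3 S894
G1 X111.7804 Y169.8281 F734
G1 X117.6445 Y157.2555 F734
G1 X122.0747 Y142.0104 F734
G1 X125.0709 Y124.0926 F734
G1 X126.6331 Y103.5023 F734
G1 X126.7613 Y80.2394 F734
M5
G00 X207.5386 Y226.5440
M3 S507
G1 X62.5982 Y247.8125 F1708
G1 X75.0944 Y95.9781 F1708
G1 X235.7413 Y91.5305 F1708
G1 X98.8815 Y213.5080 F1708
G1 X12.8368 Y211.3883 F1708
M5
G00 X238.1183 Y125.6379
M3 S894
G1 X10.8624 Y209.6185 F734
G1 X193.6869 Y48.2268 F734
G1 X49.2733 Y248.7477 F734
G1 X5.6485 Y176.0986 F734
G1 X162.3795 Y16.4931 F734
M5
G00 X0.0000 Y0.0000

viewBox `0 0 243.2039 259.4153` with mm width/height → 1 unit = 1 mm. Flip: y_m = 259.4153 − y_svg.

**Shape 1** — `<rect>` rectangle, stroke `#ff8800` → score (S507, F1708). Machine vertices: (8.0554,201.1134) → (73.8904,201.1134) → (73.8904,134.0128) → (8.0554,134.0128) → (8.0554,201.1134). Closed: final G1 returns to the first vertex.

**Shape 2** — `<polyline>` open polyline, stroke `#000000` → cut (S894, F734). Machine vertices: (157.8932,102.3548) → (146.0142,17.5437) → (53.0538,174.9133) → (103.3671,118.8318) → (19.4637,87.1021) → (9.0558,147.0787). Open path.

**Shape 3** — `<path>` quadratic bezier, stroke `#000000` → cut (S894, F734). Control points (SVG): P0=(104.4823,79.6872), P1=(128.5276,105.3783), P2=(126.7613,179.1759); sampled at t=k/6. Machine vertices: (104.4823,179.7281) → (111.7804,169.8281) → (117.6445,157.2555) → (122.0747,142.0104) → (125.0709,124.0926) → (126.6331,103.5023) → (126.7613,80.2394). Open path.

**Shape 4** — `<polyline>` open polyline, stroke `#ff8800` → score (S507, F1708). Machine vertices: (207.5386,226.5440) → (62.5982,247.8125) → (75.0944,95.9781) → (235.7413,91.5305) → (98.8815,213.5080) → (12.8368,211.3883). Open path.

**Shape 5** — `<path>` open polyline, stroke `#000000` → cut (S894, F734). Machine vertices: (238.1183,125.6379) → (10.8624,209.6185) → (193.6869,48.2268) → (49.2733,248.7477) → (5.6485,176.0986) → (162.3795,16.4931). Open path.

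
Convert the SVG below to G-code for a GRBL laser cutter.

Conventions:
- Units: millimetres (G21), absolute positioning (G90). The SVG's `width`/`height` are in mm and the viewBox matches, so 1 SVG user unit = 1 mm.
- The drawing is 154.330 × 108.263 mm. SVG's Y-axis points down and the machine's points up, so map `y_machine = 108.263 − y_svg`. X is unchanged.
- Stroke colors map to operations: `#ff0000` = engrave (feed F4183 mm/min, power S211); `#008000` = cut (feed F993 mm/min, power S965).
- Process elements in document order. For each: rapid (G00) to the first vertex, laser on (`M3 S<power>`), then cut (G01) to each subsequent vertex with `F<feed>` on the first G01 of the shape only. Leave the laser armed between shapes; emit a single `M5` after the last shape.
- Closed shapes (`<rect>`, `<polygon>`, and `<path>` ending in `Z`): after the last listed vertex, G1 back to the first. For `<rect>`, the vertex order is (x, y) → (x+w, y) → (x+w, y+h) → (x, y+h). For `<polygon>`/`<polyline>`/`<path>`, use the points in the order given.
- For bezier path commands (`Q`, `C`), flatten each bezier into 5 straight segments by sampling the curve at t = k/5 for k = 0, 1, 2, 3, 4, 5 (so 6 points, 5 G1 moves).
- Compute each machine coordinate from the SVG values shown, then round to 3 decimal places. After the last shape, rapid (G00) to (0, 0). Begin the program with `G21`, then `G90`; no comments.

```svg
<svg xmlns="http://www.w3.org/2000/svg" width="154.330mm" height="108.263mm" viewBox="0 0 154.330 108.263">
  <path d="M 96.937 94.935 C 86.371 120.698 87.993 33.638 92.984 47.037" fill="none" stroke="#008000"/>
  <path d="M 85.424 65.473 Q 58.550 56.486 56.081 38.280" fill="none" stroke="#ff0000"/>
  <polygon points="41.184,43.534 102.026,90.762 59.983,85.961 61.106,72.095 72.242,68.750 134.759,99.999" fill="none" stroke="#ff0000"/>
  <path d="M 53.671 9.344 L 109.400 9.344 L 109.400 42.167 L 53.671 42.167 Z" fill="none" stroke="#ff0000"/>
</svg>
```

Since the viewBox matches the mm dimensions, user units are millimetres directly. The only transform is the Y-flip y_m = 108.263 − y_svg.

Shape 1 is a cubic bezier drawn with `<path>`. Its stroke #008000 means cut at S965, F993. After flipping Y the toolpath is (96.937,13.328) → (91.989,9.703) → (89.544,22.917) → (89.176,42.735) → (90.464,58.917) → (92.984,61.226).

Shape 2 is a quadratic bezier drawn with `<path>`. Its stroke #ff0000 means engrave at S211, F4183. After flipping Y the toolpath is (85.424,42.790) → (75.651,46.754) → (67.830,51.455) → (61.961,56.893) → (58.045,63.069) → (56.081,69.983).

Shape 3 is a closed polygon drawn with `<polygon>`. Its stroke #ff0000 means engrave at S211, F4183. After flipping Y the toolpath is (41.184,64.729) → (102.026,17.501) → (59.983,22.302) → (61.106,36.168) → (72.242,39.513) → (134.759,8.264) → (41.184,64.729), returning to the start.

Shape 4 is a rectangle drawn with `<path>`. Its stroke #ff0000 means engrave at S211, F4183. After flipping Y the toolpath is (53.671,98.919) → (109.400,98.919) → (109.400,66.096) → (53.671,66.096) → (53.671,98.919), returning to the start.

G21
G90
G00 X96.937 Y13.328
M3 S965
G01 X91.989 Y9.703 F993
G01 X89.544 Y22.917
G01 X89.176 Y42.735
G01 X90.464 Y58.917
G01 X92.984 Y61.226
G00 X85.424 Y42.790
M3 S211
G01 X75.651 Y46.754 F4183
G01 X67.830 Y51.455
G01 X61.961 Y56.893
G01 X58.045 Y63.069
G01 X56.081 Y69.983
G00 X41.184 Y64.729
M3 S211
G01 X102.026 Y17.501 F4183
G01 X59.983 Y22.302
G01 X61.106 Y36.168
G01 X72.242 Y39.513
G01 X134.759 Y8.264
G01 X41.184 Y64.729
G00 X53.671 Y98.919
M3 S211
G01 X109.400 Y98.919 F4183
G01 X109.400 Y66.096
G01 X53.671 Y66.096
G01 X53.671 Y98.919
M5
G00 X0.000 Y0.000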